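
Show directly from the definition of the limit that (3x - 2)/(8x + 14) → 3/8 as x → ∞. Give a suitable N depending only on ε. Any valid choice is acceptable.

Fix ε > 0. We seek N > 0 such that x > N implies |(3x - 2)/(8x + 14) − (3/8)| < ε.
(3x - 2)/(8x + 14) − (3/8) = (8(3x - 2) − 3(8x + 14)) / (8(8x + 14)) = -58/(8(8x + 14)).
For x > 0 we have 8x + 14 > 8x, so |(3x - 2)/(8x + 14) − (3/8)| = 58/(8(8x + 14)) < 58/(8·8x) = (29/32)/x.
Thus |(3x - 2)/(8x + 14) − (3/8)| < ε whenever x > (29/32)/ε.
Take N = (29/32)/ε. If x > N then |(3x - 2)/(8x + 14) − (3/8)| < (29/32)/x < ε.

N = (29/32)/ε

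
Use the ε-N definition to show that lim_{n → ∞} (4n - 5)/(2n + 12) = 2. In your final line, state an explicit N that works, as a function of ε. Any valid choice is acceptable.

N = (29/2)/ε

Let ε > 0. For n ≥ 1, |(4n - 5)/(2n + 12) − 2| = |-58|/(2(2n + 12)) = 58/(2(2n + 12)).
Since 2n + 12 ≥ 2n for n ≥ 1, this is ≤ 58/(2·2n) = (29/2)/n.
So |(4n - 5)/(2n + 12) − 2| < ε whenever n > (29/2)/ε.
Take N = (29/2)/ε. If n > N then |(4n - 5)/(2n + 12) − 2| ≤ (29/2)/n < ε.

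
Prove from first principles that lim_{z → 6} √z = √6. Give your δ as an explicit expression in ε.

Fix ε > 0. We want δ > 0 such that 0 < |z − 6| < δ implies |√z − √6| < ε.
Rationalise: √z − √6 = (z − 6)/(√z + √6), so |√z − √6| = |z − 6|/(√z + √6).
Restrict δ ≤ 6 so that |z − 6| < 6 forces z > 0, and then √z + √6 > √6.
Hence |√z − √6| < |z − 6|/√6, which is < ε once |z − 6| < √6·ε.
Take δ = min(6, √6·ε). If 0 < |z − 6| < δ then z > 0 and |√z − √6| < |z − 6|/√6 < ε.

δ = min(6, √6·ε)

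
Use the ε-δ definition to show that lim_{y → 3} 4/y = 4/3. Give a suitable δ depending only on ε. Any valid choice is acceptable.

Fix ε > 0. We seek δ > 0 such that 0 < |y − 3| < δ implies |4/y − (4/3)| < ε.
|4/y − (4/3)| = 4·|3 − y|/(3·|y|) = 4|y − 3|/(3|y|).
Restrict δ ≤ 3/2. Then |y − 3| < 3/2 gives |y| > 3/2, so 3|y| > 9/2.
Then |4/y − (4/3)| < 4|y − 3|/(9/2), which is < ε when |y − 3| < (9/8)ε.
Take δ = min(3/2, (9/8)ε). Then 0 < |y − 3| < δ gives both |y − 3| < 3/2 and |y − 3| < (9/8)ε, so |4/y − (4/3)| < ε.

δ = min(3/2, (9/8)ε)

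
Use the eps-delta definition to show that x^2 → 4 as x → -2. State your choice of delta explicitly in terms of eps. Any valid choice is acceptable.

delta = min(2, eps/6)

Let eps > 0. We seek delta > 0 with 0 < |x + 2| < delta ⇒ |x^2 − 4| < eps.
Factor: x^2 − 4 = (x + 2)(x - 2), so |x^2 − 4| = |x + 2|·|x - 2|.
Impose delta ≤ 2 so that |x| < 4; then |x - 2| ≤ 6.
Hence |x^2 − 4| ≤ 6|x + 2|, which is < eps once |x + 2| < eps/6.
Take delta = min(2, eps/6). If 0 < |x + 2| < delta then both bounds hold and |x^2 − 4| ≤ 6|x + 2| < 6·(eps/6) = eps.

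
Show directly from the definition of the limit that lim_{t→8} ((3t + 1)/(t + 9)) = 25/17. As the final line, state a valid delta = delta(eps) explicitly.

Let eps > 0. We want delta > 0 with 0 < |t − 8| < delta ⇒ |(3t + 1)/(t + 9) − (25/17)| < eps.
Combining over a common denominator, (3t + 1)/(t + 9) − (25/17) = [(3t + 1)·17 − 25·(t + 9)] / [17·(t + 9)] = 26(t − 8) / (17(t + 9)).
So |(3t + 1)/(t + 9) − (25/17)| = 26|t − 8| / (17·|t + 9|).
Restrict delta ≤ 17/2. Then |t − 8| < 17/2 gives |t + 9| = |(t − 8) + 17| ≥ 17 − 17/2 = 17/2.
Hence |(3t + 1)/(t + 9) − (25/17)| < 26|t − 8|/(17·(17/2)) = (52/289)|t − 8|, which is < eps once |t − 8| < (289/52)eps.
Take delta = min(17/2, (289/52)eps). Then 0 < |t − 8| < delta forces both bounds, so |(3t + 1)/(t + 9) − (25/17)| < eps.

delta = min(17/2, (289/52)eps)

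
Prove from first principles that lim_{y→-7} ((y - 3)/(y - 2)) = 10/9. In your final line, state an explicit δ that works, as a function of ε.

δ = min(9/2, (81/2)ε)

Fix ε > 0. We want δ > 0 with 0 < |y + 7| < δ ⇒ |(y - 3)/(y - 2) − (10/9)| < ε.
Combining over a common denominator, (y - 3)/(y - 2) − (10/9) = [(y - 3)·(-9) − (-10)·(y - 2)] / [(-9)·(y - 2)] = 1(y + 7) / ((-9)(y - 2)).
So |(y - 3)/(y - 2) − (10/9)| = |y + 7| / (9·|y − 2|).
Require δ ≤ 9/2, so |y − 2| ≥ |-9| − |y + 7| > 9 − 9/2 = 9/2.
Hence |(y - 3)/(y - 2) − (10/9)| < |y + 7|/(9·(9/2)) = (2/81)|y + 7|, which is < ε once |y + 7| < (81/2)ε.
Take δ = min(9/2, (81/2)ε). Then 0 < |y + 7| < δ forces both bounds, so |(y - 3)/(y - 2) − (10/9)| < ε.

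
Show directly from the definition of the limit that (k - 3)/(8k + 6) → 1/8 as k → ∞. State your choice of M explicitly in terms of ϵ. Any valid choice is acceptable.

M = (15/32)/ϵ

Suppose ϵ > 0. For k ≥ 1, |(k - 3)/(8k + 6) − (1/8)| = |-30|/(8(8k + 6)) = 30/(8(8k + 6)).
Since 8k + 6 ≥ 8k for k ≥ 1, this is ≤ 30/(8·8k) = (15/32)/k.
So |(k - 3)/(8k + 6) − (1/8)| < ϵ whenever k > (15/32)/ϵ.
Take M = (15/32)/ϵ. If k > M then |(k - 3)/(8k + 6) − (1/8)| ≤ (15/32)/k < ϵ.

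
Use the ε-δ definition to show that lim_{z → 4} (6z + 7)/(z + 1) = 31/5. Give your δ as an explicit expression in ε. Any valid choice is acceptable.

Let ε > 0. We want δ > 0 with 0 < |z − 4| < δ ⇒ |(6z + 7)/(z + 1) − (31/5)| < ε.
Combining over a common denominator, (6z + 7)/(z + 1) − (31/5) = [(6z + 7)·5 − 31·(z + 1)] / [5·(z + 1)] = -1(z − 4) / (5(z + 1)).
So |(6z + 7)/(z + 1) − (31/5)| = |z − 4| / (5·|z + 1|).
Restrict δ ≤ 5/2. Then |z − 4| < 5/2 gives |z + 1| = |(z − 4) + 5| ≥ 5 − 5/2 = 5/2.
Hence |(6z + 7)/(z + 1) − (31/5)| < |z − 4|/(5·(5/2)) = (2/25)|z − 4|, which is < ε once |z − 4| < (25/2)ε.
Take δ = min(5/2, (25/2)ε). Then 0 < |z − 4| < δ forces both bounds, so |(6z + 7)/(z + 1) − (31/5)| < ε.

δ = min(5/2, (25/2)ε)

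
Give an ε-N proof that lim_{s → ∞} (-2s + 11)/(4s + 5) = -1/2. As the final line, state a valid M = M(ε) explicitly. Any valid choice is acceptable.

M = (27/8)/ε

Suppose ε > 0. We seek M > 0 such that s > M implies |(-2s + 11)/(4s + 5) + 1/2| < ε.
(-2s + 11)/(4s + 5) + 1/2 = (4(-2s + 11) − (-2)(4s + 5)) / (4(4s + 5)) = 54/(4(4s + 5)).
For s > 0 we have 4s + 5 > 4s, so |(-2s + 11)/(4s + 5) + 1/2| = 54/(4(4s + 5)) < 54/(4·4s) = (27/8)/s.
Thus |(-2s + 11)/(4s + 5) + 1/2| < ε whenever s > (27/8)/ε.
Take M = (27/8)/ε. If s > M then |(-2s + 11)/(4s + 5) + 1/2| < (27/8)/s < ε.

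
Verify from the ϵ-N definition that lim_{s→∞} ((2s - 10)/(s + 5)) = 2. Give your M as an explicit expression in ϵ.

Fix ϵ > 0. We seek M > 0 such that s > M implies |(2s - 10)/(s + 5) − 2| < ϵ.
(2s - 10)/(s + 5) − 2 = ((2s - 10) − 2(s + 5)) / ((s + 5)) = -20/((s + 5)).
For s > 0 we have s + 5 > s, so |(2s - 10)/(s + 5) − 2| = 20/((s + 5)) < 20/(s) = 20/s.
Thus |(2s - 10)/(s + 5) − 2| < ϵ whenever s > 20/ϵ.
Take M = 20/ϵ. If s > M then |(2s - 10)/(s + 5) − 2| < 20/s < ϵ.

M = 20/ϵ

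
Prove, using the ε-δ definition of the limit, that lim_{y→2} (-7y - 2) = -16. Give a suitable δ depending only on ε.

Let ε > 0 be given. We need δ > 0 so that 0 < |y − 2| < δ implies |(-7y - 2) + 16| < ε.
Since (-7y - 2) + 16 = -7(y − 2), we have |(-7y - 2) + 16| = 7|y − 2|.
Thus it suffices that |y − 2| < ε/7.
Choosing δ = ε/7 gives |(-7y - 2) + 16| = 7|y − 2| < ε whenever |y − 2| < δ.

δ = ε/7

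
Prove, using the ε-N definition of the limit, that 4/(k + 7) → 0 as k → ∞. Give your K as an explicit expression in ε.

K = 4/ε

Let ε > 0 be given. For k ≥ 1, |4/(k + 7) − 0| = 4/(k + 7) ≤ 4/k.
We need 4/k < ε, i.e. k > 4/ε.
Take K = 4/ε. If k > K then |4/(k + 7)| ≤ 4/k < ε.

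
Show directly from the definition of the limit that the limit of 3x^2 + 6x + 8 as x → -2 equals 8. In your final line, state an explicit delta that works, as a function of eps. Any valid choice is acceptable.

Let eps > 0. We want delta > 0 such that 0 < |x + 2| < delta implies |(3x^2 + 6x + 8) − 8| < eps.
(3x^2 + 6x + 8) − 8 = 3x^2 + 6x = (x + 2)(3x).
So |(3x^2 + 6x + 8) − 8| = |x + 2|·|3x|.
Require delta ≤ 1. Then |x + 2| < 1 gives |x| < 3, and by the triangle inequality |3x| ≤ 3·3 = 9.
Hence |(3x^2 + 6x + 8) − 8| ≤ 9|x + 2| < eps provided |x + 2| < eps/9.
Take delta = min(1, eps/9). Then 0 < |x + 2| < delta gives both |x + 2| < 1 and |x + 2| < eps/9, so |(3x^2 + 6x + 8) − 8| < eps.

delta = min(1, eps/9)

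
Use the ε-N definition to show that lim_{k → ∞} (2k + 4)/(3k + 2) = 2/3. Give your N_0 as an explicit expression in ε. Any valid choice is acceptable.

Let ε > 0. For k ≥ 1, |(2k + 4)/(3k + 2) − (2/3)| = |8|/(3(3k + 2)) = 8/(3(3k + 2)).
Since 3k + 2 ≥ 3k for k ≥ 1, this is ≤ 8/(3·3k) = (8/9)/k.
So |(2k + 4)/(3k + 2) − (2/3)| < ε whenever k > (8/9)/ε.
Take N_0 = (8/9)/ε. If k > N_0 then |(2k + 4)/(3k + 2) − (2/3)| ≤ (8/9)/k < ε.

N_0 = (8/9)/ε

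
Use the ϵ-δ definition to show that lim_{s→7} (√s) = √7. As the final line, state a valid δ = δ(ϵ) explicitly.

δ = min(7, √7·ϵ)

Suppose ϵ > 0. We want δ > 0 such that 0 < |s − 7| < δ implies |√s − √7| < ϵ.
Rationalise: √s − √7 = (s − 7)/(√s + √7), so |√s − √7| = |s − 7|/(√s + √7).
Restrict δ ≤ 7 so that |s − 7| < 7 forces s > 0, and then √s + √7 > √7.
Hence |√s − √7| < |s − 7|/√7, which is < ϵ once |s − 7| < √7·ϵ.
Take δ = min(7, √7·ϵ). If 0 < |s − 7| < δ then s > 0 and |√s − √7| < |s − 7|/√7 < ϵ.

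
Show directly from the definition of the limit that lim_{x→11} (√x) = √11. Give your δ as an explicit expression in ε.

δ = min(11, √11·ε)

Let ε > 0 be given. We want δ > 0 such that 0 < |x − 11| < δ implies |√x − √11| < ε.
Rationalise: √x − √11 = (x − 11)/(√x + √11), so |√x − √11| = |x − 11|/(√x + √11).
Restrict δ ≤ 11 so that |x − 11| < 11 forces x > 0, and then √x + √11 > √11.
Hence |√x − √11| < |x − 11|/√11, which is < ε once |x − 11| < √11·ε.
Take δ = min(11, √11·ε). If 0 < |x − 11| < δ then x > 0 and |√x − √11| < |x − 11|/√11 < ε.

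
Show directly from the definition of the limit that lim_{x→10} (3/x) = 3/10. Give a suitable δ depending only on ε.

δ = min(5, (50/3)ε)

Suppose ε > 0. We seek δ > 0 such that 0 < |x − 10| < δ implies |3/x − (3/10)| < ε.
|3/x − (3/10)| = 3·|10 − x|/(10·|x|) = 3|x − 10|/(10|x|).
Require δ ≤ 5 so that |x| > 10 − 5 = 5, hence 10|x| > 50.
Then |3/x − (3/10)| < 3|x − 10|/50, which is < ε when |x − 10| < (50/3)ε.
Take δ = min(5, (50/3)ε). Then 0 < |x − 10| < δ gives both |x − 10| < 5 and |x − 10| < (50/3)ε, so |3/x − (3/10)| < ε.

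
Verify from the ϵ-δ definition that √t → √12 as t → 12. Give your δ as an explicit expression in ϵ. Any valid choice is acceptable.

Suppose ϵ > 0. We want δ > 0 such that 0 < |t − 12| < δ implies |√t − √12| < ϵ.
Rationalise: √t − √12 = (t − 12)/(√t + √12), so |√t − √12| = |t − 12|/(√t + √12).
Restrict δ ≤ 12 so that |t − 12| < 12 forces t > 0, and then √t + √12 > √12.
Hence |√t − √12| < |t − 12|/√12, which is < ϵ once |t − 12| < √12·ϵ.
Take δ = min(12, √12·ϵ). If 0 < |t − 12| < δ then t > 0 and |√t − √12| < |t − 12|/√12 < ϵ.

δ = min(12, √12·ϵ)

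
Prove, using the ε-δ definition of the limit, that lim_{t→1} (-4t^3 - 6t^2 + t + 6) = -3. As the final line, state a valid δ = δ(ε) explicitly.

Fix ε > 0. We want δ > 0 such that 0 < |t − 1| < δ implies |(-4t^3 - 6t^2 + t + 6) + 3| < ε.
(-4t^3 - 6t^2 + t + 6) + 3 = -4t^3 - 6t^2 + t + 9 = (t − 1)(-4t^2 - 10t - 9).
So |(-4t^3 - 6t^2 + t + 6) + 3| = |t − 1|·|-4t^2 - 10t - 9|.
Assume first that |t − 1| < 1, so |t| < 2. Then |-4t^2 - 10t - 9| ≤ 4·2^2 + 10·2 + 9 = 45.
Hence |(-4t^3 - 6t^2 + t + 6) + 3| ≤ 45|t − 1| < ε provided |t − 1| < ε/45.
Take δ = min(1, ε/45). Then 0 < |t − 1| < δ gives both |t − 1| < 1 and |t − 1| < ε/45, so |(-4t^3 - 6t^2 + t + 6) + 3| < ε.

δ = min(1, ε/45)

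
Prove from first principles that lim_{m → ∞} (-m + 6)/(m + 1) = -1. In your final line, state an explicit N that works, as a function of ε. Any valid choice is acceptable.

N = 7/ε

Let ε > 0. For m ≥ 1, |(-m + 6)/(m + 1) + 1| = |7|/((m + 1)) = 7/((m + 1)).
Since m + 1 ≥ m for m ≥ 1, this is ≤ 7/(m) = 7/m.
So |(-m + 6)/(m + 1) + 1| < ε whenever m > 7/ε.
Take N = 7/ε. If m > N then |(-m + 6)/(m + 1) + 1| ≤ 7/m < ε.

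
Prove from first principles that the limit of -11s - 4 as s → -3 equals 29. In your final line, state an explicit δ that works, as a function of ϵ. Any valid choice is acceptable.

δ = ϵ/11

Let ϵ > 0. We need δ > 0 so that 0 < |s + 3| < δ implies |(-11s - 4) − 29| < ϵ.
Since (-11s - 4) − 29 = -11(s + 3), we have |(-11s - 4) − 29| = 11|s + 3|.
So 11|s + 3| < ϵ exactly when |s + 3| < ϵ/11.
Take δ = ϵ/11. If 0 < |s + 3| < δ then |(-11s - 4) − 29| = 11|s + 3| < 11·(ϵ/11) = ϵ.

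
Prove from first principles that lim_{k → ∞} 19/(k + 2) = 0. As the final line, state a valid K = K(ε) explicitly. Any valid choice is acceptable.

Suppose ε > 0. For k ≥ 1, |19/(k + 2) − 0| = 19/(k + 2) ≤ 19/k.
We need 19/k < ε, i.e. k > 19/ε.
Take K = 19/ε. If k > K then |19/(k + 2)| ≤ 19/k < ε.

K = 19/ε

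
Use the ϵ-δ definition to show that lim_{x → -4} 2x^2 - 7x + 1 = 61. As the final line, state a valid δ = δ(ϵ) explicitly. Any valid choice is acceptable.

δ = min(1, ϵ/25)

Let ϵ > 0 be given. We want δ > 0 such that 0 < |x + 4| < δ implies |(2x^2 - 7x + 1) − 61| < ϵ.
(2x^2 - 7x + 1) − 61 = 2x^2 - 7x - 60 = (x + 4)(2x - 15).
So |(2x^2 - 7x + 1) − 61| = |x + 4|·|2x - 15|.
Assume first that |x + 4| < 1, so |x| < 5. Then |2x - 15| ≤ 2·5 + 15 = 25.
Hence |(2x^2 - 7x + 1) − 61| ≤ 25|x + 4| < ϵ provided |x + 4| < ϵ/25.
Take δ = min(1, ϵ/25). Then 0 < |x + 4| < δ gives both |x + 4| < 1 and |x + 4| < ϵ/25, so |(2x^2 - 7x + 1) − 61| < ϵ.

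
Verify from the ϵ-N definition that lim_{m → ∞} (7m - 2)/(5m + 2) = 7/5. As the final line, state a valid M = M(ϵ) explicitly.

M = (24/25)/ϵ

Let ϵ > 0 be given. For m ≥ 1, |(7m - 2)/(5m + 2) − (7/5)| = |-24|/(5(5m + 2)) = 24/(5(5m + 2)).
Since 5m + 2 ≥ 5m for m ≥ 1, this is ≤ 24/(5·5m) = (24/25)/m.
So |(7m - 2)/(5m + 2) − (7/5)| < ϵ whenever m > (24/25)/ϵ.
Take M = (24/25)/ϵ. If m > M then |(7m - 2)/(5m + 2) − (7/5)| ≤ (24/25)/m < ϵ.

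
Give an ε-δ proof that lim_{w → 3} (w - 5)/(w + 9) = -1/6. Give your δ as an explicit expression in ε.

δ = min(6, (36/7)ε)

Fix ε > 0. We want δ > 0 with 0 < |w − 3| < δ ⇒ |(w - 5)/(w + 9) + 1/6| < ε.
Combining over a common denominator, (w - 5)/(w + 9) + 1/6 = [(w - 5)·12 − (-2)·(w + 9)] / [12·(w + 9)] = 14(w − 3) / (12(w + 9)).
So |(w - 5)/(w + 9) + 1/6| = 14|w − 3| / (12·|w + 9|).
Restrict δ ≤ 6. Then |w − 3| < 6 gives |w + 9| = |(w − 3) + 12| ≥ 12 − 6 = 6.
Hence |(w - 5)/(w + 9) + 1/6| < 14|w − 3|/(12·6) = (7/36)|w − 3|, which is < ε once |w − 3| < (36/7)ε.
Take δ = min(6, (36/7)ε). Then 0 < |w − 3| < δ forces both bounds, so |(w - 5)/(w + 9) + 1/6| < ε.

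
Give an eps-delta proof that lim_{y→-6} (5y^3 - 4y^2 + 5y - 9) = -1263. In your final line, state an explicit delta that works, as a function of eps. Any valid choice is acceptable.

delta = min(1, eps/692)

Suppose eps > 0. We want delta > 0 such that 0 < |y + 6| < delta implies |(5y^3 - 4y^2 + 5y - 9) + 1263| < eps.
(5y^3 - 4y^2 + 5y - 9) + 1263 = 5y^3 - 4y^2 + 5y + 1254 = (y + 6)(5y^2 - 34y + 209).
So |(5y^3 - 4y^2 + 5y - 9) + 1263| = |y + 6|·|5y^2 - 34y + 209|.
Require delta ≤ 1. Then |y + 6| < 1 gives |y| < 7, and by the triangle inequality |5y^2 - 34y + 209| ≤ 5·7^2 + 34·7 + 209 = 692.
Hence |(5y^3 - 4y^2 + 5y - 9) + 1263| ≤ 692|y + 6| < eps provided |y + 6| < eps/692.
Take delta = min(1, eps/692). Then 0 < |y + 6| < delta gives both |y + 6| < 1 and |y + 6| < eps/692, so |(5y^3 - 4y^2 + 5y - 9) + 1263| < eps.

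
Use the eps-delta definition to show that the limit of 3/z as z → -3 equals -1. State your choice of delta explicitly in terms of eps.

delta = min(3/2, (3/2)eps)

Fix eps > 0. We seek delta > 0 such that 0 < |z + 3| < delta implies |3/z + 1| < eps.
|3/z + 1| = 3·|-3 − z|/(3·|z|) = 3|z + 3|/(3|z|).
Require delta ≤ 3/2 so that |z| > 3 − 3/2 = 3/2, hence 3|z| > 9/2.
Then |3/z + 1| < 3|z + 3|/(9/2), which is < eps when |z + 3| < (3/2)eps.
Take delta = min(3/2, (3/2)eps). Then 0 < |z + 3| < delta gives both |z + 3| < 3/2 and |z + 3| < (3/2)eps, so |3/z + 1| < eps.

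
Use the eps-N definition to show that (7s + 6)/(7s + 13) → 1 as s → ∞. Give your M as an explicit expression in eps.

M = 1/eps

Let eps > 0 be given. We seek M > 0 such that s > M implies |(7s + 6)/(7s + 13) − 1| < eps.
(7s + 6)/(7s + 13) − 1 = (7(7s + 6) − 7(7s + 13)) / (7(7s + 13)) = -49/(7(7s + 13)).
For s > 0 we have 7s + 13 > 7s, so |(7s + 6)/(7s + 13) − 1| = 49/(7(7s + 13)) < 49/(7·7s) = 1/s.
Thus |(7s + 6)/(7s + 13) − 1| < eps whenever s > 1/eps.
Take M = 1/eps. If s > M then |(7s + 6)/(7s + 13) − 1| < 1/s < eps.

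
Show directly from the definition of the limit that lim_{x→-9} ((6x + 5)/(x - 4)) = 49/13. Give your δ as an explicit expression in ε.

Suppose ε > 0. We want δ > 0 with 0 < |x + 9| < δ ⇒ |(6x + 5)/(x - 4) − (49/13)| < ε.
Combining over a common denominator, (6x + 5)/(x - 4) − (49/13) = [(6x + 5)·(-13) − (-49)·(x - 4)] / [(-13)·(x - 4)] = -29(x + 9) / ((-13)(x - 4)).
So |(6x + 5)/(x - 4) − (49/13)| = 29|x + 9| / (13·|x − 4|).
Restrict δ ≤ 13/2. Then |x + 9| < 13/2 gives |x − 4| = |(x + 9) + (-13)| ≥ 13 − 13/2 = 13/2.
Hence |(6x + 5)/(x - 4) − (49/13)| < 29|x + 9|/(13·(13/2)) = (58/169)|x + 9|, which is < ε once |x + 9| < (169/58)ε.
Take δ = min(13/2, (169/58)ε). Then 0 < |x + 9| < δ forces both bounds, so |(6x + 5)/(x - 4) − (49/13)| < ε.

δ = min(13/2, (169/58)ε)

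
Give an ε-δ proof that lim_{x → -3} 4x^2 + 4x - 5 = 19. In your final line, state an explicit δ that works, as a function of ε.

Let ε > 0 be given. We want δ > 0 such that 0 < |x + 3| < δ implies |(4x^2 + 4x - 5) − 19| < ε.
(4x^2 + 4x - 5) − 19 = 4x^2 + 4x - 24 = (x + 3)(4x - 8).
So |(4x^2 + 4x - 5) − 19| = |x + 3|·|4x - 8|.
Require δ ≤ 1. Then |x + 3| < 1 gives |x| < 4, and by the triangle inequality |4x - 8| ≤ 4·4 + 8 = 24.
Hence |(4x^2 + 4x - 5) − 19| ≤ 24|x + 3| < ε provided |x + 3| < ε/24.
Take δ = min(1, ε/24). Then 0 < |x + 3| < δ gives both |x + 3| < 1 and |x + 3| < ε/24, so |(4x^2 + 4x - 5) − 19| < ε.

δ = min(1, ε/24)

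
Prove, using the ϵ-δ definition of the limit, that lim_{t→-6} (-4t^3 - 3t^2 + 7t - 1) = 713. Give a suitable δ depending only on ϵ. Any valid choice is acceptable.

Let ϵ > 0. We want δ > 0 such that 0 < |t + 6| < δ implies |(-4t^3 - 3t^2 + 7t - 1) − 713| < ϵ.
(-4t^3 - 3t^2 + 7t - 1) − 713 = -4t^3 - 3t^2 + 7t - 714 = (t + 6)(-4t^2 + 21t - 119).
So |(-4t^3 - 3t^2 + 7t - 1) − 713| = |t + 6|·|-4t^2 + 21t - 119|.
Require δ ≤ 1. Then |t + 6| < 1 gives |t| < 7, and by the triangle inequality |-4t^2 + 21t - 119| ≤ 4·7^2 + 21·7 + 119 = 462.
Hence |(-4t^3 - 3t^2 + 7t - 1) − 713| ≤ 462|t + 6| < ϵ provided |t + 6| < ϵ/462.
Choosing δ = min(1, ϵ/462) ensures both conditions, hence |(-4t^3 - 3t^2 + 7t - 1) − 713| < ϵ.

δ = min(1, ϵ/462)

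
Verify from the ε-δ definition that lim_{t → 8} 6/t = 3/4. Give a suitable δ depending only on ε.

δ = min(4, (16/3)ε)

Fix ε > 0. We seek δ > 0 such that 0 < |t − 8| < δ implies |6/t − (3/4)| < ε.
|6/t − (3/4)| = 6·|8 − t|/(8·|t|) = 6|t − 8|/(8|t|).
Restrict δ ≤ 4. Then |t − 8| < 4 gives |t| > 4, so 8|t| > 32.
Then |6/t − (3/4)| < 6|t − 8|/32, which is < ε when |t − 8| < (16/3)ε.
Take δ = min(4, (16/3)ε). Then 0 < |t − 8| < δ gives both |t − 8| < 4 and |t − 8| < (16/3)ε, so |6/t − (3/4)| < ε.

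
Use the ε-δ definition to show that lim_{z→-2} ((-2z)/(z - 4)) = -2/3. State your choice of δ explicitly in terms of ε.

Let ε > 0. We want δ > 0 with 0 < |z + 2| < δ ⇒ |(-2z)/(z - 4) + 2/3| < ε.
Combining over a common denominator, (-2z)/(z - 4) + 2/3 = [(-2z)·(-6) − 4·(z - 4)] / [(-6)·(z - 4)] = 8(z + 2) / ((-6)(z - 4)).
So |(-2z)/(z - 4) + 2/3| = 8|z + 2| / (6·|z − 4|).
Require δ ≤ 3, so |z − 4| ≥ |-6| − |z + 2| > 6 − 3 = 3.
Hence |(-2z)/(z - 4) + 2/3| < 8|z + 2|/(6·3) = (4/9)|z + 2|, which is < ε once |z + 2| < (9/4)ε.
Take δ = min(3, (9/4)ε). Then 0 < |z + 2| < δ forces both bounds, so |(-2z)/(z - 4) + 2/3| < ε.

δ = min(3, (9/4)ε)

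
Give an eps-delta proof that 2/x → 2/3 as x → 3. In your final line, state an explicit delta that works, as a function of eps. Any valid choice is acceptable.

Let eps > 0. We seek delta > 0 such that 0 < |x − 3| < delta implies |2/x − (2/3)| < eps.
|2/x − (2/3)| = 2·|3 − x|/(3·|x|) = 2|x − 3|/(3|x|).
Restrict delta ≤ 3/2. Then |x − 3| < 3/2 gives |x| > 3/2, so 3|x| > 9/2.
Then |2/x − (2/3)| < 2|x − 3|/(9/2), which is < eps when |x − 3| < (9/4)eps.
Take delta = min(3/2, (9/4)eps). Then 0 < |x − 3| < delta gives both |x − 3| < 3/2 and |x − 3| < (9/4)eps, so |2/x − (2/3)| < eps.

delta = min(3/2, (9/4)eps)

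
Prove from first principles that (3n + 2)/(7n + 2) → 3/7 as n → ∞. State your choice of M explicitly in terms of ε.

M = (8/49)/ε

Let ε > 0 be given. For n ≥ 1, |(3n + 2)/(7n + 2) − (3/7)| = |8|/(7(7n + 2)) = 8/(7(7n + 2)).
Since 7n + 2 ≥ 7n for n ≥ 1, this is ≤ 8/(7·7n) = (8/49)/n.
So |(3n + 2)/(7n + 2) − (3/7)| < ε whenever n > (8/49)/ε.
Take M = (8/49)/ε. If n > M then |(3n + 2)/(7n + 2) − (3/7)| ≤ (8/49)/n < ε.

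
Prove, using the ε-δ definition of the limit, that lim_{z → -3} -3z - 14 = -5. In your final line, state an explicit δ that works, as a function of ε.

δ = ε/3

Suppose ε > 0. We need δ > 0 so that 0 < |z + 3| < δ implies |(-3z - 14) + 5| < ε.
Since (-3z - 14) + 5 = -3(z + 3), we have |(-3z - 14) + 5| = 3|z + 3|.
So 3|z + 3| < ε exactly when |z + 3| < ε/3.
Take δ = ε/3. If 0 < |z + 3| < δ then |(-3z - 14) + 5| = 3|z + 3| < 3·(ε/3) = ε.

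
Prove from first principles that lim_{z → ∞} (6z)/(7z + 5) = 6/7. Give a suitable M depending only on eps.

M = (30/49)/eps

Let eps > 0. We seek M > 0 such that z > M implies |(6z)/(7z + 5) − (6/7)| < eps.
(6z)/(7z + 5) − (6/7) = (7(6z) − 6(7z + 5)) / (7(7z + 5)) = -30/(7(7z + 5)).
For z > 0 we have 7z + 5 > 7z, so |(6z)/(7z + 5) − (6/7)| = 30/(7(7z + 5)) < 30/(7·7z) = (30/49)/z.
Thus |(6z)/(7z + 5) − (6/7)| < eps whenever z > (30/49)/eps.
Take M = (30/49)/eps. If z > M then |(6z)/(7z + 5) − (6/7)| < (30/49)/z < eps.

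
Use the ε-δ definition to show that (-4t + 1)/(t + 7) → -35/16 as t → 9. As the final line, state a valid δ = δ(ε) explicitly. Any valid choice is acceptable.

Let ε > 0 be given. We want δ > 0 with 0 < |t − 9| < δ ⇒ |(-4t + 1)/(t + 7) + 35/16| < ε.
Combining over a common denominator, (-4t + 1)/(t + 7) + 35/16 = [(-4t + 1)·16 − (-35)·(t + 7)] / [16·(t + 7)] = -29(t − 9) / (16(t + 7)).
So |(-4t + 1)/(t + 7) + 35/16| = 29|t − 9| / (16·|t + 7|).
Restrict δ ≤ 8. Then |t − 9| < 8 gives |t + 7| = |(t − 9) + 16| ≥ 16 − 8 = 8.
Hence |(-4t + 1)/(t + 7) + 35/16| < 29|t − 9|/(16·8) = (29/128)|t − 9|, which is < ε once |t − 9| < (128/29)ε.
Take δ = min(8, (128/29)ε). Then 0 < |t − 9| < δ forces both bounds, so |(-4t + 1)/(t + 7) + 35/16| < ε.

δ = min(8, (128/29)ε)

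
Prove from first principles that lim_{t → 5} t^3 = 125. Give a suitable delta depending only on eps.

delta = min(1, eps/91)

Let eps > 0 be given. We seek delta > 0 with 0 < |t − 5| < delta ⇒ |t^3 − 125| < eps.
Factor: t^3 − 125 = (t − 5)(t^2 + 5t + 25), so |t^3 − 125| = |t − 5|·|t^2 + 5t + 25|.
Restrict delta ≤ 1. Then |t − 5| < 1 gives |t| < 6, so by the triangle inequality |t^2 + 5t + 25| ≤ 6^2 + 5·6 + 25 = 91.
Hence |t^3 − 125| ≤ 91|t − 5|, which is < eps once |t − 5| < eps/91.
Take delta = min(1, eps/91). If 0 < |t − 5| < delta then both bounds hold and |t^3 − 125| ≤ 91|t − 5| < 91·(eps/91) = eps.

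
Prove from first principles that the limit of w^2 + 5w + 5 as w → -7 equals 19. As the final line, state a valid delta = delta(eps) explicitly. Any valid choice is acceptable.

delta = min(1, eps/10)

Suppose eps > 0. We want delta > 0 such that 0 < |w + 7| < delta implies |(w^2 + 5w + 5) − 19| < eps.
(w^2 + 5w + 5) − 19 = w^2 + 5w - 14 = (w + 7)(w - 2).
So |(w^2 + 5w + 5) − 19| = |w + 7|·|w - 2|.
Require delta ≤ 1. Then |w + 7| < 1 gives |w| < 8, and by the triangle inequality |w - 2| ≤ 8 + 2 = 10.
Hence |(w^2 + 5w + 5) − 19| ≤ 10|w + 7| < eps provided |w + 7| < eps/10.
Take delta = min(1, eps/10). Then 0 < |w + 7| < delta gives both |w + 7| < 1 and |w + 7| < eps/10, so |(w^2 + 5w + 5) − 19| < eps.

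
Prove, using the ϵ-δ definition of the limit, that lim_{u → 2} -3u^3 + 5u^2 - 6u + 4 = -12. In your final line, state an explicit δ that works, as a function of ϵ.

Fix ϵ > 0. We want δ > 0 such that 0 < |u − 2| < δ implies |(-3u^3 + 5u^2 - 6u + 4) + 12| < ϵ.
(-3u^3 + 5u^2 - 6u + 4) + 12 = -3u^3 + 5u^2 - 6u + 16 = (u − 2)(-3u^2 - u - 8).
So |(-3u^3 + 5u^2 - 6u + 4) + 12| = |u − 2|·|-3u^2 - u - 8|.
Assume first that |u − 2| < 1, so |u| < 3. Then |-3u^2 - u - 8| ≤ 3·3^2 + 3 + 8 = 38.
Hence |(-3u^3 + 5u^2 - 6u + 4) + 12| ≤ 38|u − 2| < ϵ provided |u − 2| < ϵ/38.
Take δ = min(1, ϵ/38). Then 0 < |u − 2| < δ gives both |u − 2| < 1 and |u − 2| < ϵ/38, so |(-3u^3 + 5u^2 - 6u + 4) + 12| < ϵ.

δ = min(1, ϵ/38)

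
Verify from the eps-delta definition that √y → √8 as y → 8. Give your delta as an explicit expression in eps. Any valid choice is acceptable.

Fix eps > 0. We want delta > 0 such that 0 < |y − 8| < delta implies |√y − √8| < eps.
Multiplying by the conjugate, |√y − √8| = |y − 8|/(√y + √8).
Restrict delta ≤ 8 so that |y − 8| < 8 forces y > 0, and then √y + √8 > √8.
Hence |√y − √8| < |y − 8|/√8, which is < eps once |y − 8| < √8·eps.
Take delta = min(8, √8·eps). If 0 < |y − 8| < delta then y > 0 and |√y − √8| < |y − 8|/√8 < eps.

delta = min(8, √8·eps)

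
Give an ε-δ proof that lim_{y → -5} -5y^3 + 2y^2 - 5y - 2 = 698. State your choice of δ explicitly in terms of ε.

δ = min(1, ε/482)

Let ε > 0. We want δ > 0 such that 0 < |y + 5| < δ implies |(-5y^3 + 2y^2 - 5y - 2) − 698| < ε.
(-5y^3 + 2y^2 - 5y - 2) − 698 = -5y^3 + 2y^2 - 5y - 700 = (y + 5)(-5y^2 + 27y - 140).
So |(-5y^3 + 2y^2 - 5y - 2) − 698| = |y + 5|·|-5y^2 + 27y - 140|.
Assume first that |y + 5| < 1, so |y| < 6. Then |-5y^2 + 27y - 140| ≤ 5·6^2 + 27·6 + 140 = 482.
Hence |(-5y^3 + 2y^2 - 5y - 2) − 698| ≤ 482|y + 5| < ε provided |y + 5| < ε/482.
Choosing δ = min(1, ε/482) ensures both conditions, hence |(-5y^3 + 2y^2 - 5y - 2) − 698| < ε.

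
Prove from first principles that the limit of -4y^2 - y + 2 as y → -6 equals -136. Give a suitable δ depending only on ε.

δ = min(2, ε/55)

Fix ε > 0. We want δ > 0 such that 0 < |y + 6| < δ implies |(-4y^2 - y + 2) + 136| < ε.
(-4y^2 - y + 2) + 136 = -4y^2 - y + 138 = (y + 6)(-4y + 23).
So |(-4y^2 - y + 2) + 136| = |y + 6|·|-4y + 23|.
Require δ ≤ 2. Then |y + 6| < 2 gives |y| < 8, and by the triangle inequality |-4y + 23| ≤ 4·8 + 23 = 55.
Hence |(-4y^2 - y + 2) + 136| ≤ 55|y + 6| < ε provided |y + 6| < ε/55.
Take δ = min(2, ε/55). Then 0 < |y + 6| < δ gives both |y + 6| < 2 and |y + 6| < ε/55, so |(-4y^2 - y + 2) + 136| < ε.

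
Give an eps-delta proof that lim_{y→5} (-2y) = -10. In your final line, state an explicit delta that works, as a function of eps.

Fix eps > 0. We need delta > 0 so that 0 < |y − 5| < delta implies |(-2y) + 10| < eps.
Since (-2y) + 10 = -2(y − 5), we have |(-2y) + 10| = 2|y − 5|.
Thus it suffices that |y − 5| < eps/2.
Choosing delta = eps/2 gives |(-2y) + 10| = 2|y − 5| < eps whenever |y − 5| < delta.

delta = eps/2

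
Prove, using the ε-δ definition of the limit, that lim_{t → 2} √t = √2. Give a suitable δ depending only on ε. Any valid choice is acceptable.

δ = min(2, √2·ε)

Fix ε > 0. We want δ > 0 such that 0 < |t − 2| < δ implies |√t − √2| < ε.
Multiplying by the conjugate, |√t − √2| = |t − 2|/(√t + √2).
Restrict δ ≤ 2 so that |t − 2| < 2 forces t > 0, and then √t + √2 > √2.
Hence |√t − √2| < |t − 2|/√2, which is < ε once |t − 2| < √2·ε.
Take δ = min(2, √2·ε). If 0 < |t − 2| < δ then t > 0 and |√t − √2| < |t − 2|/√2 < ε.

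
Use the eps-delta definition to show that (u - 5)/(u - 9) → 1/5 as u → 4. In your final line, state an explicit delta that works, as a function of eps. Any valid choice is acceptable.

Fix eps > 0. We want delta > 0 with 0 < |u − 4| < delta ⇒ |(u - 5)/(u - 9) − (1/5)| < eps.
Combining over a common denominator, (u - 5)/(u - 9) − (1/5) = [(u - 5)·(-5) − (-1)·(u - 9)] / [(-5)·(u - 9)] = -4(u − 4) / ((-5)(u - 9)).
So |(u - 5)/(u - 9) − (1/5)| = 4|u − 4| / (5·|u − 9|).
Restrict delta ≤ 5/2. Then |u − 4| < 5/2 gives |u − 9| = |(u − 4) + (-5)| ≥ 5 − 5/2 = 5/2.
Hence |(u - 5)/(u - 9) − (1/5)| < 4|u − 4|/(5·(5/2)) = (8/25)|u − 4|, which is < eps once |u − 4| < (25/8)eps.
Take delta = min(5/2, (25/8)eps). Then 0 < |u − 4| < delta forces both bounds, so |(u - 5)/(u - 9) − (1/5)| < eps.

delta = min(5/2, (25/8)eps)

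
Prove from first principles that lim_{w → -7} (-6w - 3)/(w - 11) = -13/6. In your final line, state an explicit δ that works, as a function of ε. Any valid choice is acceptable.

δ = min(9, (54/23)ε)

Fix ε > 0. We want δ > 0 with 0 < |w + 7| < δ ⇒ |(-6w - 3)/(w - 11) + 13/6| < ε.
Combining over a common denominator, (-6w - 3)/(w - 11) + 13/6 = [(-6w - 3)·(-18) − 39·(w - 11)] / [(-18)·(w - 11)] = 69(w + 7) / ((-18)(w - 11)).
So |(-6w - 3)/(w - 11) + 13/6| = 69|w + 7| / (18·|w − 11|).
Restrict δ ≤ 9. Then |w + 7| < 9 gives |w − 11| = |(w + 7) + (-18)| ≥ 18 − 9 = 9.
Hence |(-6w - 3)/(w - 11) + 13/6| < 69|w + 7|/(18·9) = (23/54)|w + 7|, which is < ε once |w + 7| < (54/23)ε.
Take δ = min(9, (54/23)ε). Then 0 < |w + 7| < δ forces both bounds, so |(-6w - 3)/(w - 11) + 13/6| < ε.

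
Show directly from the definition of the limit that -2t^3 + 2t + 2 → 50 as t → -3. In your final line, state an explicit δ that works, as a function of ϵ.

Let ϵ > 0 be given. We want δ > 0 such that 0 < |t + 3| < δ implies |(-2t^3 + 2t + 2) − 50| < ϵ.
(-2t^3 + 2t + 2) − 50 = -2t^3 + 2t - 48 = (t + 3)(-2t^2 + 6t - 16).
So |(-2t^3 + 2t + 2) − 50| = |t + 3|·|-2t^2 + 6t - 16|.
Require δ ≤ 1. Then |t + 3| < 1 gives |t| < 4, and by the triangle inequality |-2t^2 + 6t - 16| ≤ 2·4^2 + 6·4 + 16 = 72.
Hence |(-2t^3 + 2t + 2) − 50| ≤ 72|t + 3| < ϵ provided |t + 3| < ϵ/72.
Choosing δ = min(1, ϵ/72) ensures both conditions, hence |(-2t^3 + 2t + 2) − 50| < ϵ.

δ = min(1, ϵ/72)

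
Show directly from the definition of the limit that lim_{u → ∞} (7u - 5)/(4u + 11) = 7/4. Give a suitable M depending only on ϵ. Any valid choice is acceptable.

M = (97/16)/ϵ

Let ϵ > 0 be given. We seek M > 0 such that u > M implies |(7u - 5)/(4u + 11) − (7/4)| < ϵ.
(7u - 5)/(4u + 11) − (7/4) = (4(7u - 5) − 7(4u + 11)) / (4(4u + 11)) = -97/(4(4u + 11)).
For u > 0 we have 4u + 11 > 4u, so |(7u - 5)/(4u + 11) − (7/4)| = 97/(4(4u + 11)) < 97/(4·4u) = (97/16)/u.
Thus |(7u - 5)/(4u + 11) − (7/4)| < ϵ whenever u > (97/16)/ϵ.
Take M = (97/16)/ϵ. If u > M then |(7u - 5)/(4u + 11) − (7/4)| < (97/16)/u < ϵ.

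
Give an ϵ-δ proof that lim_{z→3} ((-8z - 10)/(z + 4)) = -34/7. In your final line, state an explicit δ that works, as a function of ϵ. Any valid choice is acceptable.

δ = min(7/2, (49/44)ϵ)

Let ϵ > 0 be given. We want δ > 0 with 0 < |z − 3| < δ ⇒ |(-8z - 10)/(z + 4) + 34/7| < ϵ.
Combining over a common denominator, (-8z - 10)/(z + 4) + 34/7 = [(-8z - 10)·7 − (-34)·(z + 4)] / [7·(z + 4)] = -22(z − 3) / (7(z + 4)).
So |(-8z - 10)/(z + 4) + 34/7| = 22|z − 3| / (7·|z + 4|).
Require δ ≤ 7/2, so |z + 4| ≥ |7| − |z − 3| > 7 − 7/2 = 7/2.
Hence |(-8z - 10)/(z + 4) + 34/7| < 22|z − 3|/(7·(7/2)) = (44/49)|z − 3|, which is < ϵ once |z − 3| < (49/44)ϵ.
Take δ = min(7/2, (49/44)ϵ). Then 0 < |z − 3| < δ forces both bounds, so |(-8z - 10)/(z + 4) + 34/7| < ϵ.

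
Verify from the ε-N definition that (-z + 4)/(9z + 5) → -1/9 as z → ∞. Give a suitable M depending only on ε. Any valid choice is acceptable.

M = (41/81)/ε

Let ε > 0 be given. We seek M > 0 such that z > M implies |(-z + 4)/(9z + 5) + 1/9| < ε.
(-z + 4)/(9z + 5) + 1/9 = (9(-z + 4) − (-1)(9z + 5)) / (9(9z + 5)) = 41/(9(9z + 5)).
For z > 0 we have 9z + 5 > 9z, so |(-z + 4)/(9z + 5) + 1/9| = 41/(9(9z + 5)) < 41/(9·9z) = (41/81)/z.
Thus |(-z + 4)/(9z + 5) + 1/9| < ε whenever z > (41/81)/ε.
Take M = (41/81)/ε. If z > M then |(-z + 4)/(9z + 5) + 1/9| < (41/81)/z < ε.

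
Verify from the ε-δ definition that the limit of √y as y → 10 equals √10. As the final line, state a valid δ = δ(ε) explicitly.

δ = min(10, √10·ε)

Suppose ε > 0. We want δ > 0 such that 0 < |y − 10| < δ implies |√y − √10| < ε.
Rationalise: √y − √10 = (y − 10)/(√y + √10), so |√y − √10| = |y − 10|/(√y + √10).
Restrict δ ≤ 10 so that |y − 10| < 10 forces y > 0, and then √y + √10 > √10.
Hence |√y − √10| < |y − 10|/√10, which is < ε once |y − 10| < √10·ε.
Take δ = min(10, √10·ε). If 0 < |y − 10| < δ then y > 0 and |√y − √10| < |y − 10|/√10 < ε.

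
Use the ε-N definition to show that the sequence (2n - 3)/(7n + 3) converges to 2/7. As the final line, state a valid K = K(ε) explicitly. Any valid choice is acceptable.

K = (27/49)/ε

Fix ε > 0. For n ≥ 1, |(2n - 3)/(7n + 3) − (2/7)| = |-27|/(7(7n + 3)) = 27/(7(7n + 3)).
Since 7n + 3 ≥ 7n for n ≥ 1, this is ≤ 27/(7·7n) = (27/49)/n.
So |(2n - 3)/(7n + 3) − (2/7)| < ε whenever n > (27/49)/ε.
Take K = (27/49)/ε. If n > K then |(2n - 3)/(7n + 3) − (2/7)| ≤ (27/49)/n < ε.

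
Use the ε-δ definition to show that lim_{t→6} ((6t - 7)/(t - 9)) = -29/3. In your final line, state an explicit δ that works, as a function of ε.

Let ε > 0 be given. We want δ > 0 with 0 < |t − 6| < δ ⇒ |(6t - 7)/(t - 9) + 29/3| < ε.
Combining over a common denominator, (6t - 7)/(t - 9) + 29/3 = [(6t - 7)·(-3) − 29·(t - 9)] / [(-3)·(t - 9)] = -47(t − 6) / ((-3)(t - 9)).
So |(6t - 7)/(t - 9) + 29/3| = 47|t − 6| / (3·|t − 9|).
Require δ ≤ 3/2, so |t − 9| ≥ |-3| − |t − 6| > 3 − 3/2 = 3/2.
Hence |(6t - 7)/(t - 9) + 29/3| < 47|t − 6|/(3·(3/2)) = (94/9)|t − 6|, which is < ε once |t − 6| < (9/94)ε.
Take δ = min(3/2, (9/94)ε). Then 0 < |t − 6| < δ forces both bounds, so |(6t - 7)/(t - 9) + 29/3| < ε.

δ = min(3/2, (9/94)ε)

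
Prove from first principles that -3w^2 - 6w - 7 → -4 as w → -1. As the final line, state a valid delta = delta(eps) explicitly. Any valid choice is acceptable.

Let eps > 0 be given. We want delta > 0 such that 0 < |w + 1| < delta implies |(-3w^2 - 6w - 7) + 4| < eps.
(-3w^2 - 6w - 7) + 4 = -3w^2 - 6w - 3 = (w + 1)(-3w - 3).
So |(-3w^2 - 6w - 7) + 4| = |w + 1|·|-3w - 3|.
Assume first that |w + 1| < 1, so |w| < 2. Then |-3w - 3| ≤ 3·2 + 3 = 9.
Hence |(-3w^2 - 6w - 7) + 4| ≤ 9|w + 1| < eps provided |w + 1| < eps/9.
Take delta = min(1, eps/9). Then 0 < |w + 1| < delta gives both |w + 1| < 1 and |w + 1| < eps/9, so |(-3w^2 - 6w - 7) + 4| < eps.

delta = min(1, eps/9)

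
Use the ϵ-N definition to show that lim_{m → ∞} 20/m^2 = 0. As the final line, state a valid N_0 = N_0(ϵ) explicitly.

Fix ϵ > 0. For m ≥ 1, |20/m^2 − 0| = 20/m^2.
20/m^2 < ϵ ⇔ m^2 > 20/ϵ ⇔ m > (20/ϵ)^{1/2}.
Take N_0 = (20/ϵ)^{1/2}. Then m > N_0 implies 20/m^2 < ϵ.

N_0 = (20/ϵ)^{1/2}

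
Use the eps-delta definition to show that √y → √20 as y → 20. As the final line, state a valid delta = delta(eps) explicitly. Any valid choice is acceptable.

delta = min(20, √20·eps)

Let eps > 0 be given. We want delta > 0 such that 0 < |y − 20| < delta implies |√y − √20| < eps.
Rationalise: √y − √20 = (y − 20)/(√y + √20), so |√y − √20| = |y − 20|/(√y + √20).
Restrict delta ≤ 20 so that |y − 20| < 20 forces y > 0, and then √y + √20 > √20.
Hence |√y − √20| < |y − 20|/√20, which is < eps once |y − 20| < √20·eps.
Take delta = min(20, √20·eps). If 0 < |y − 20| < delta then y > 0 and |√y − √20| < |y − 20|/√20 < eps.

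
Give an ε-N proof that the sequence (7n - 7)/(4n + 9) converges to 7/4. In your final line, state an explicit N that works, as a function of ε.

N = (91/16)/ε

Fix ε > 0. For n ≥ 1, |(7n - 7)/(4n + 9) − (7/4)| = |-91|/(4(4n + 9)) = 91/(4(4n + 9)).
Since 4n + 9 ≥ 4n for n ≥ 1, this is ≤ 91/(4·4n) = (91/16)/n.
So |(7n - 7)/(4n + 9) − (7/4)| < ε whenever n > (91/16)/ε.
Take N = (91/16)/ε. If n > N then |(7n - 7)/(4n + 9) − (7/4)| ≤ (91/16)/n < ε.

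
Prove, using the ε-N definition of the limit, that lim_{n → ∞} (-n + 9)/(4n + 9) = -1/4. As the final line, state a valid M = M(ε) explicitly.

Let ε > 0 be given. For n ≥ 1, |(-n + 9)/(4n + 9) + 1/4| = |45|/(4(4n + 9)) = 45/(4(4n + 9)).
Since 4n + 9 ≥ 4n for n ≥ 1, this is ≤ 45/(4·4n) = (45/16)/n.
So |(-n + 9)/(4n + 9) + 1/4| < ε whenever n > (45/16)/ε.
Take M = (45/16)/ε. If n > M then |(-n + 9)/(4n + 9) + 1/4| ≤ (45/16)/n < ε.

M = (45/16)/ε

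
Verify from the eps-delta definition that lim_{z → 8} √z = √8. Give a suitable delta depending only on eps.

delta = min(8, √8·eps)

Suppose eps > 0. We want delta > 0 such that 0 < |z − 8| < delta implies |√z − √8| < eps.
Rationalise: √z − √8 = (z − 8)/(√z + √8), so |√z − √8| = |z − 8|/(√z + √8).
Restrict delta ≤ 8 so that |z − 8| < 8 forces z > 0, and then √z + √8 > √8.
Hence |√z − √8| < |z − 8|/√8, which is < eps once |z − 8| < √8·eps.
Take delta = min(8, √8·eps). If 0 < |z − 8| < delta then z > 0 and |√z − √8| < |z − 8|/√8 < eps.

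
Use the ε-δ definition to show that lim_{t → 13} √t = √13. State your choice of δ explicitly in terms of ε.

δ = min(13, √13·ε)

Let ε > 0 be given. We want δ > 0 such that 0 < |t − 13| < δ implies |√t − √13| < ε.
Multiplying by the conjugate, |√t − √13| = |t − 13|/(√t + √13).
Restrict δ ≤ 13 so that |t − 13| < 13 forces t > 0, and then √t + √13 > √13.
Hence |√t − √13| < |t − 13|/√13, which is < ε once |t − 13| < √13·ε.
Take δ = min(13, √13·ε). If 0 < |t − 13| < δ then t > 0 and |√t − √13| < |t − 13|/√13 < ε.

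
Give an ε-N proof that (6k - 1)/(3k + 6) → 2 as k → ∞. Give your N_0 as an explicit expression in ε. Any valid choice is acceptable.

Fix ε > 0. For k ≥ 1, |(6k - 1)/(3k + 6) − 2| = |-39|/(3(3k + 6)) = 39/(3(3k + 6)).
Since 3k + 6 ≥ 3k for k ≥ 1, this is ≤ 39/(3·3k) = (13/3)/k.
So |(6k - 1)/(3k + 6) − 2| < ε whenever k > (13/3)/ε.
Take N_0 = (13/3)/ε. If k > N_0 then |(6k - 1)/(3k + 6) − 2| ≤ (13/3)/k < ε.

N_0 = (13/3)/ε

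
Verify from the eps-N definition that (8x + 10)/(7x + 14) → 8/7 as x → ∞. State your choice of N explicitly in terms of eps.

Let eps > 0. We seek N > 0 such that x > N implies |(8x + 10)/(7x + 14) − (8/7)| < eps.
(8x + 10)/(7x + 14) − (8/7) = (7(8x + 10) − 8(7x + 14)) / (7(7x + 14)) = -42/(7(7x + 14)).
For x > 0 we have 7x + 14 > 7x, so |(8x + 10)/(7x + 14) − (8/7)| = 42/(7(7x + 14)) < 42/(7·7x) = (6/7)/x.
Thus |(8x + 10)/(7x + 14) − (8/7)| < eps whenever x > (6/7)/eps.
Take N = (6/7)/eps. If x > N then |(8x + 10)/(7x + 14) − (8/7)| < (6/7)/x < eps.

N = (6/7)/eps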